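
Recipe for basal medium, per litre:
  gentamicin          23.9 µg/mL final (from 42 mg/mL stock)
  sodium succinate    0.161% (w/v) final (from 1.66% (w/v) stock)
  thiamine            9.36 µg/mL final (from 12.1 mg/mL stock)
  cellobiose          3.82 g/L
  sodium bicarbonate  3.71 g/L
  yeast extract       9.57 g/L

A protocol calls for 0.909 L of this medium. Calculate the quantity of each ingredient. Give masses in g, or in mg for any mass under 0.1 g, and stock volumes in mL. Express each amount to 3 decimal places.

Working volume: 0.909 L.
gentamicin: dilute stock: 23.9 µg/mL × 909 mL ÷ 42000 µg/mL = 0.517 mL
sodium succinate: V = C2·V2/C1 = 0.161% ÷ 1.66% × 909 mL = 88.162 mL
thiamine: C1V1 = C2V2 → 9.36 µg/mL × 909 mL ÷ 12100 µg/mL = 0.703 mL
cellobiose: 3.82 g/L × 0.909 L = 3.472 g
sodium bicarbonate: 3.71 g/L × 0.909 L = 3.372 g
yeast extract: 9.57 g/L × 0.909 L = 8.699 g

gentamicin 0.517 mL; sodium succinate 88.162 mL; thiamine 0.703 mL; cellobiose 3.472 g; sodium bicarbonate 3.372 g; yeast extract 8.699 g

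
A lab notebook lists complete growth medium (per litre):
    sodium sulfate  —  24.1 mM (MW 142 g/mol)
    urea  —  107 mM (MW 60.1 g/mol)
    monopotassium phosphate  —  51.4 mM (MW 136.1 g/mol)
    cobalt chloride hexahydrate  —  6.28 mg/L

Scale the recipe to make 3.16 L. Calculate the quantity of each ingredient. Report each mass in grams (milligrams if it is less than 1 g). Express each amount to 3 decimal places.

sodium sulfate 10.814 g; urea 20.321 g; monopotassium phosphate 22.106 g; cobalt chloride hexahydrate 19.845 mg

Working volume: 3.16 L.
sodium sulfate: 24.1 mmol/L × 142 g/mol × 3.16 L ÷ 1000 = 10.814 g
urea: 107 mmol/L × 60.1 g/mol × 3.16 L ÷ 1000 = 20.321 g
monopotassium phosphate: 51.4 mmol/L × 136.1 g/mol × 3.16 L ÷ 1000 = 22.106 g
cobalt chloride hexahydrate: 6.28 mg/L × 3.16 L = 19.845 mg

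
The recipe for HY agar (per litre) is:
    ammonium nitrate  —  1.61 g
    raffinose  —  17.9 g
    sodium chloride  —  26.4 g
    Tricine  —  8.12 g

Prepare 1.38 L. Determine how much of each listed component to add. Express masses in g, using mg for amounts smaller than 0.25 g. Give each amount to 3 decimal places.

Ratio of target to recipe volume: 1380 / 1000 = 1.38.
ammonium nitrate: 1.61 g × (1380 mL / 1000 mL) = 2.222 g
raffinose: 17.9 g × (1380 mL / 1000 mL) = 24.702 g
sodium chloride: 26.4 g × (1380 mL / 1000 mL) = 36.432 g
Tricine: 8.12 g × (1380 mL / 1000 mL) = 11.206 g

ammonium nitrate 2.222 g; raffinose 24.702 g; sodium chloride 36.432 g; Tricine 11.206 g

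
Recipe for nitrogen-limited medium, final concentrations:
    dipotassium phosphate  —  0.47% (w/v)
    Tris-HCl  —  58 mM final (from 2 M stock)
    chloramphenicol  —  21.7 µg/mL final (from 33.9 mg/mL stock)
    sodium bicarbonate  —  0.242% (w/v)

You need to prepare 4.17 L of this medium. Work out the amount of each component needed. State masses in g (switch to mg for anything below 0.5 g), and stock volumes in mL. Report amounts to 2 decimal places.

Scale factor relative to 1 L: 4.17.
dipotassium phosphate: 0.47% w/v = 4.7 g/L → 4.7 × 4.17 L = 19.60 g
Tris-HCl: dilute stock: 58 mM × 4170 mL ÷ 2000 mM = 120.93 mL
chloramphenicol: dilute stock: 21.7 µg/mL × 4170 mL ÷ 33900 µg/mL = 2.67 mL
sodium bicarbonate: 0.242% w/v = 2.42 g/L → 2.42 × 4.17 L = 10.09 g

dipotassium phosphate 19.60 g; Tris-HCl 120.93 mL; chloramphenicol 2.67 mL; sodium bicarbonate 10.09 g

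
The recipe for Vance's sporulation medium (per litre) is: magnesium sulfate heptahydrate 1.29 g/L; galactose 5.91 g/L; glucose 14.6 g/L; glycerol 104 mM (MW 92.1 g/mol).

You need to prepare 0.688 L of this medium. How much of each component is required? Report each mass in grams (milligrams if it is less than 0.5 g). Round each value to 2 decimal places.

magnesium sulfate heptahydrate 0.89 g; galactose 4.07 g; glucose 10.04 g; glycerol 6.59 g

Scale factor relative to 1 L: 0.688.
magnesium sulfate heptahydrate: 1.29 g/L × 0.688 L = 0.89 g
galactose: 5.91 g/L × 0.688 L = 4.07 g
glucose: 14.6 g/L × 0.688 L = 10.04 g
glycerol: 104 mmol/L × 92.1 g/mol × 0.688 L ÷ 1000 = 6.59 g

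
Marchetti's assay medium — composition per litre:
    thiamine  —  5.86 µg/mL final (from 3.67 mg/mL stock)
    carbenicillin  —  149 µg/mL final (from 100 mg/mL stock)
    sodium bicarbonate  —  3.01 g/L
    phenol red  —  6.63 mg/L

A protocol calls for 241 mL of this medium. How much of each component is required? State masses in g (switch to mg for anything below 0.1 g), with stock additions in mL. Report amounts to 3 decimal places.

Scale factor relative to 1 L: 0.241.
thiamine: C1V1 = C2V2 → 5.86 µg/mL × 241 mL ÷ 3670 µg/mL = 0.385 mL
carbenicillin: V = C2·V2/C1 = 149 µg/mL × 241 mL ÷ 100000 µg/mL = 0.359 mL
sodium bicarbonate: 3.01 g/L × 0.241 L = 0.725 g
phenol red: 6.63 mg/L × 0.241 L = 1.598 mg

thiamine 0.385 mL; carbenicillin 0.359 mL; sodium bicarbonate 0.725 g; phenol red 1.598 mg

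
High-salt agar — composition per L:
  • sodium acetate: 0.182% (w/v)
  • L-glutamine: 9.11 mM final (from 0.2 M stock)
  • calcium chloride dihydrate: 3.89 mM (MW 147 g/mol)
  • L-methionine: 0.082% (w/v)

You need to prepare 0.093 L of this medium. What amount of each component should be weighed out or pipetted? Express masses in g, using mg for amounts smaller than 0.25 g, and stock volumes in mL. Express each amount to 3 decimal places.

sodium acetate 169.260 mg; L-glutamine 4.236 mL; calcium chloride dihydrate 53.180 mg; L-methionine 76.260 mg

Scale factor relative to 1 L: 0.093.
sodium acetate: 0.182 g per 100 mL × 93 mL ÷ 100 = 0.16926 g = 169.260 mg
L-glutamine: dilute stock: 9.11 mM × 93 mL ÷ 200 mM = 4.236 mL
calcium chloride dihydrate: 3.89 mmol/L × 147 mg/mmol × 0.093 L = 53.180 mg
L-methionine: 0.082% w/v = 0.82 g/L → 0.82 × 0.093 L = 0.07626 g = 76.260 mg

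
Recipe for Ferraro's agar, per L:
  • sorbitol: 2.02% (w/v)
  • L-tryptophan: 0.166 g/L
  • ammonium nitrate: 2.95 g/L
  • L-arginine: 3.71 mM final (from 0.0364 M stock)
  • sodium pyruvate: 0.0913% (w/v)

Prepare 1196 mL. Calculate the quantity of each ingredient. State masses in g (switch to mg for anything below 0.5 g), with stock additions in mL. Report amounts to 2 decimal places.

Working volume: 1196 mL = 1.196 L.
sorbitol: 2.02% w/v = 20.2 g/L → 20.2 × 1.196 L = 24.16 g
L-tryptophan: 0.166 g/L × 1.196 L = 0.198536 g = 198.54 mg
ammonium nitrate: 2.95 g/L × 1.196 L = 3.53 g
L-arginine: V = C2·V2/C1 = 3.71 mM × 1196 mL ÷ 36.4 mM = 121.90 mL
sodium pyruvate: 0.0913 g per 100 mL × 1196 mL ÷ 100 = 1.09 g

sorbitol 24.16 g; L-tryptophan 198.54 mg; ammonium nitrate 3.53 g; L-arginine 121.90 mL; sodium pyruvate 1.09 g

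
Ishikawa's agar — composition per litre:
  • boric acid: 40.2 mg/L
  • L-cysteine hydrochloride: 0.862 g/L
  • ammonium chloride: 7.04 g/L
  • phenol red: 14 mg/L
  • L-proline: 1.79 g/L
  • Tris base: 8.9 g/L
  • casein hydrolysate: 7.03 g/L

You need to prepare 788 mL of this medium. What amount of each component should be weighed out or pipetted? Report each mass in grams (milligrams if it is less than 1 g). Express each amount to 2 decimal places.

boric acid 31.68 mg; L-cysteine hydrochloride 679.26 mg; ammonium chloride 5.55 g; phenol red 11.03 mg; L-proline 1.41 g; Tris base 7.01 g; casein hydrolysate 5.54 g

Working volume: 788 mL = 0.788 L.
boric acid: 40.2 mg/L × 0.788 L = 31.68 mg
L-cysteine hydrochloride: 0.862 g/L × 0.788 L = 0.679256 g = 679.26 mg
ammonium chloride: 7.04 g/L × 0.788 L = 5.55 g
phenol red: 14 mg/L × 0.788 L = 11.03 mg
L-proline: 1.79 g/L × 0.788 L = 1.41 g
Tris base: 8.9 g/L × 0.788 L = 7.01 g
casein hydrolysate: 7.03 g/L × 0.788 L = 5.54 g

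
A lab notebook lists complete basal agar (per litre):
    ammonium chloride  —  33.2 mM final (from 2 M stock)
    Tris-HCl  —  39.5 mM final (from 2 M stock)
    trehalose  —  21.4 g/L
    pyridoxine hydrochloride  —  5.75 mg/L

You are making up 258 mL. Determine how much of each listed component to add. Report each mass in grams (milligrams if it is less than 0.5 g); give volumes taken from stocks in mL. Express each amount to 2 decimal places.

Target volume = 258 mL = 0.258 L.
ammonium chloride: C1V1 = C2V2 → 33.2 mM × 258 mL ÷ 2000 mM = 4.28 mL
Tris-HCl: dilute stock: 39.5 mM × 258 mL ÷ 2000 mM = 5.10 mL
trehalose: 21.4 g/L × 0.258 L = 5.52 g
pyridoxine hydrochloride: 5.75 mg/L × 0.258 L = 1.48 mg

ammonium chloride 4.28 mL; Tris-HCl 5.10 mL; trehalose 5.52 g; pyridoxine hydrochloride 1.48 mg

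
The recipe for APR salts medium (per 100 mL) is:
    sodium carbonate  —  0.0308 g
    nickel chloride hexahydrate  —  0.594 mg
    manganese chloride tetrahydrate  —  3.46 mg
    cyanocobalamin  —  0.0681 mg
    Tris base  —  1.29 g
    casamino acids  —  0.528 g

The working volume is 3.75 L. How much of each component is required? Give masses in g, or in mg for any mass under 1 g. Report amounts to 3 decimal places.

sodium carbonate 1.155 g; nickel chloride hexahydrate 22.275 mg; manganese chloride tetrahydrate 129.750 mg; cyanocobalamin 2.554 mg; Tris base 48.375 g; casamino acids 19.800 g

Scale factor = 3750 mL / 100 mL = 37.5.
sodium carbonate: 0.0308 g × (3750 mL / 100 mL) = 1.155 g
nickel chloride hexahydrate: 0.594 mg × (3750 mL / 100 mL) = 22.275 mg
manganese chloride tetrahydrate: 3.46 mg × (3750 mL / 100 mL) = 129.750 mg
cyanocobalamin: 0.0681 mg × (3750 mL / 100 mL) = 2.554 mg
Tris base: 1.29 g × (3750 mL / 100 mL) = 48.375 g
casamino acids: 0.528 g × (3750 mL / 100 mL) = 19.800 g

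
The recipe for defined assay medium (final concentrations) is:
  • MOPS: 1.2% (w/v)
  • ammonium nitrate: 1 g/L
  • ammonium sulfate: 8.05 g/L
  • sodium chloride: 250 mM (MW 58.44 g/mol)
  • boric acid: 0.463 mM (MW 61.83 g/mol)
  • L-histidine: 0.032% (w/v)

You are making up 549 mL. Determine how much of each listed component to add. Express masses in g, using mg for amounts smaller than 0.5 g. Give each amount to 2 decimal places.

Target volume = 549 mL = 0.549 L.
MOPS: 1.2 g per 100 mL × 549 mL ÷ 100 = 6.59 g
ammonium nitrate: 1 g/L × 0.549 L = 0.55 g
ammonium sulfate: 8.05 g/L × 0.549 L = 4.42 g
sodium chloride: 250 mmol/L × 58.44 g/mol × 0.549 L ÷ 1000 = 8.02 g
boric acid: 0.463 mmol/L × 61.83 mg/mmol × 0.549 L = 15.72 mg
L-histidine: 0.032 g per 100 mL × 549 mL ÷ 100 = 0.17568 g = 175.68 mg

MOPS 6.59 g; ammonium nitrate 0.55 g; ammonium sulfate 4.42 g; sodium chloride 8.02 g; boric acid 15.72 mg; L-histidine 175.68 mg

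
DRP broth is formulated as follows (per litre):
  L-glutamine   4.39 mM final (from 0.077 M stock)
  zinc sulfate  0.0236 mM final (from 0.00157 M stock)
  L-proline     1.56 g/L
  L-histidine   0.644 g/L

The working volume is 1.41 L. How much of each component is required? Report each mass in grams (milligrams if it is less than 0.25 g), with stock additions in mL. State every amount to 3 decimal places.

Working volume: 1.41 L.
L-glutamine: V = C2·V2/C1 = 4.39 mM × 1410 mL ÷ 77 mM = 80.388 mL
zinc sulfate: V = C2·V2/C1 = 0.0236 mM × 1410 mL ÷ 1.57 mM = 21.195 mL
L-proline: 1.56 g/L × 1.41 L = 2.200 g
L-histidine: 0.644 g/L × 1.41 L = 0.908 g

L-glutamine 80.388 mL; zinc sulfate 21.195 mL; L-proline 2.200 g; L-histidine 0.908 g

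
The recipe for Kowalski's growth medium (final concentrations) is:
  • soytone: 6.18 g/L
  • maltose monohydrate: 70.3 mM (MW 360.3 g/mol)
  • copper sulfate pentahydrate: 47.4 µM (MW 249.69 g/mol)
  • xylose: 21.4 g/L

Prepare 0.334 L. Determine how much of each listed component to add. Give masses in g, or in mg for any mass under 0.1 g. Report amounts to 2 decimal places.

Scale factor relative to 1 L: 0.334.
soytone: 6.18 g/L × 0.334 L = 2.06 g
maltose monohydrate: 70.3 mmol/L × 360.3 g/mol × 0.334 L ÷ 1000 = 8.46 g
copper sulfate pentahydrate: 47.4 µmol/L × 249.69 g/mol × 0.334 L ÷ 1000 = 3.95 mg
xylose: 21.4 g/L × 0.334 L = 7.15 g

soytone 2.06 g; maltose monohydrate 8.46 g; copper sulfate pentahydrate 3.95 mg; xylose 7.15 g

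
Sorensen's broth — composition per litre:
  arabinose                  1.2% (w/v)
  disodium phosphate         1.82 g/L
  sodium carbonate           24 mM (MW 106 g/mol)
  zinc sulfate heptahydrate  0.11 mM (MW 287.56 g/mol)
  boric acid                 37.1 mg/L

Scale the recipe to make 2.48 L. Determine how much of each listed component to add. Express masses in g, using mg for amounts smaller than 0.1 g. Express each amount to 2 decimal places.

arabinose 29.76 g; disodium phosphate 4.51 g; sodium carbonate 6.31 g; zinc sulfate heptahydrate 78.45 mg; boric acid 92.01 mg

Scale factor relative to 1 L: 2.48.
arabinose: 1.2 g per 100 mL × 2480 mL ÷ 100 = 29.76 g
disodium phosphate: 1.82 g/L × 2.48 L = 4.51 g
sodium carbonate: 24 mmol/L × 106 g/mol × 2.48 L ÷ 1000 = 6.31 g
zinc sulfate heptahydrate: 0.11 mmol/L × 287.56 mg/mmol × 2.48 L = 78.45 mg
boric acid: 37.1 mg/L × 2.48 L = 92.01 mg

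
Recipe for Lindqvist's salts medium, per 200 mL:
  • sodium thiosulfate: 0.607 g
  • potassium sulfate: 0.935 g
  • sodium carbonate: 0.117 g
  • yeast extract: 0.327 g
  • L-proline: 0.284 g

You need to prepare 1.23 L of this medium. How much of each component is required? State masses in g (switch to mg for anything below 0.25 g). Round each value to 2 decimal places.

sodium thiosulfate 3.73 g; potassium sulfate 5.75 g; sodium carbonate 0.72 g; yeast extract 2.01 g; L-proline 1.75 g

Ratio of target to recipe volume: 1230 / 200 = 6.15.
sodium thiosulfate: 0.607 g × (1230 mL / 200 mL) = 3.73 g
potassium sulfate: 0.935 g × (1230 mL / 200 mL) = 5.75 g
sodium carbonate: 0.117 g × (1230 mL / 200 mL) = 0.72 g
yeast extract: 0.327 g × (1230 mL / 200 mL) = 2.01 g
L-proline: 0.284 g × (1230 mL / 200 mL) = 1.75 g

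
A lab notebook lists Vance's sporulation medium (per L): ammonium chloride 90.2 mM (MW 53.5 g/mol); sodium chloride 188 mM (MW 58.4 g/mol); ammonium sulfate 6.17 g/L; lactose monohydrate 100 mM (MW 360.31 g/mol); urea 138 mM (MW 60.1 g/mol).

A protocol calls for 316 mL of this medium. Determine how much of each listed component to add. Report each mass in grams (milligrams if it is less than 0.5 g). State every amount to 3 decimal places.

ammonium chloride 1.525 g; sodium chloride 3.469 g; ammonium sulfate 1.950 g; lactose monohydrate 11.386 g; urea 2.621 g

Scale factor relative to 1 L: 0.316.
ammonium chloride: 90.2 mmol/L × 53.5 g/mol × 0.316 L ÷ 1000 = 1.525 g
sodium chloride: 188 mmol/L × 58.4 g/mol × 0.316 L ÷ 1000 = 3.469 g
ammonium sulfate: 6.17 g/L × 0.316 L = 1.950 g
lactose monohydrate: 100 mmol/L × 360.31 g/mol × 0.316 L ÷ 1000 = 11.386 g
urea: 138 mmol/L × 60.1 g/mol × 0.316 L ÷ 1000 = 2.621 g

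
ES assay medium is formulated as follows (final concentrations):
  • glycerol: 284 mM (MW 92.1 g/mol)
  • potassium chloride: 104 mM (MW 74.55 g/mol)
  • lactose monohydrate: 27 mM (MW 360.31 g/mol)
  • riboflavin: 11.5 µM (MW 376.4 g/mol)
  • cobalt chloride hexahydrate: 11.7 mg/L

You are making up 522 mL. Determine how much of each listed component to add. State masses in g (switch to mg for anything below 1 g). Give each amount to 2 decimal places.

glycerol 13.65 g; potassium chloride 4.05 g; lactose monohydrate 5.08 g; riboflavin 2.26 mg; cobalt chloride hexahydrate 6.11 mg

Target volume = 522 mL = 0.522 L.
glycerol: 284 mmol/L × 92.1 g/mol × 0.522 L ÷ 1000 = 13.65 g
potassium chloride: 104 mmol/L × 74.55 g/mol × 0.522 L ÷ 1000 = 4.05 g
lactose monohydrate: 27 mmol/L × 360.31 g/mol × 0.522 L ÷ 1000 = 5.08 g
riboflavin: 11.5 µmol/L × 376.4 g/mol × 0.522 L ÷ 1000 = 2.26 mg
cobalt chloride hexahydrate: 11.7 mg/L × 0.522 L = 6.11 mg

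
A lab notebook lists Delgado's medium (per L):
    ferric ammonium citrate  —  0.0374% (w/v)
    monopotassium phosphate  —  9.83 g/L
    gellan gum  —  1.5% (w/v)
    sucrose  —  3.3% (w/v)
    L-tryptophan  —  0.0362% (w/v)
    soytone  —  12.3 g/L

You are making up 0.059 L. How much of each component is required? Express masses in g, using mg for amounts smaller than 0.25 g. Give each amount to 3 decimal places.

Scale factor relative to 1 L: 0.059.
ferric ammonium citrate: 0.0374% w/v = 0.374 g/L → 0.374 × 0.059 L = 0.022066 g = 22.066 mg
monopotassium phosphate: 9.83 g/L × 0.059 L = 0.580 g
gellan gum: 1.5 g per 100 mL × 59 mL ÷ 100 = 0.885 g
sucrose: 3.3 g per 100 mL × 59 mL ÷ 100 = 1.947 g
L-tryptophan: 0.0362 g per 100 mL × 59 mL ÷ 100 = 0.021358 g = 21.358 mg
soytone: 12.3 g/L × 0.059 L = 0.726 g

ferric ammonium citrate 22.066 mg; monopotassium phosphate 0.580 g; gellan gum 0.885 g; sucrose 1.947 g; L-tryptophan 21.358 mg; soytone 0.726 g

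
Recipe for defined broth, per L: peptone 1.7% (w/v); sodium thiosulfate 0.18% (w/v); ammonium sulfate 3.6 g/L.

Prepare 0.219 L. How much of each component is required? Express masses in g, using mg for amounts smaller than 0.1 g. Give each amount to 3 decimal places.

peptone 3.723 g; sodium thiosulfate 0.394 g; ammonium sulfate 0.788 g

Scale factor relative to 1 L: 0.219.
peptone: 1.7% w/v = 17 g/L → 17 × 0.219 L = 3.723 g
sodium thiosulfate: 0.18% w/v = 1.8 g/L → 1.8 × 0.219 L = 0.394 g
ammonium sulfate: 3.6 g/L × 0.219 L = 0.788 g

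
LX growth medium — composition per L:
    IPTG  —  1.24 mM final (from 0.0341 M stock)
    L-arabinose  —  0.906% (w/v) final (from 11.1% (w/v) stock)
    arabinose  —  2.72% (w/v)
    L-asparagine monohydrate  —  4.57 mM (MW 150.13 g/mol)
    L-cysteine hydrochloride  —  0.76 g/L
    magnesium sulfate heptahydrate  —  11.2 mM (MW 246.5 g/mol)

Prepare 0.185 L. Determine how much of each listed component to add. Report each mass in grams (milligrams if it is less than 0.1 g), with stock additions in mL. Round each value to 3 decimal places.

IPTG 6.727 mL; L-arabinose 15.100 mL; arabinose 5.032 g; L-asparagine monohydrate 0.127 g; L-cysteine hydrochloride 0.141 g; magnesium sulfate heptahydrate 0.511 g

Scale factor relative to 1 L: 0.185.
IPTG: dilute stock: 1.24 mM × 185 mL ÷ 34.1 mM = 6.727 mL
L-arabinose: V = C2·V2/C1 = 0.906% ÷ 11.1% × 185 mL = 15.100 mL
arabinose: 2.72% w/v = 27.2 g/L → 27.2 × 0.185 L = 5.032 g
L-asparagine monohydrate: 4.57 mmol/L × 150.13 g/mol × 0.185 L ÷ 1000 = 0.127 g
L-cysteine hydrochloride: 0.76 g/L × 0.185 L = 0.141 g
magnesium sulfate heptahydrate: 11.2 mmol/L × 246.5 g/mol × 0.185 L ÷ 1000 = 0.511 g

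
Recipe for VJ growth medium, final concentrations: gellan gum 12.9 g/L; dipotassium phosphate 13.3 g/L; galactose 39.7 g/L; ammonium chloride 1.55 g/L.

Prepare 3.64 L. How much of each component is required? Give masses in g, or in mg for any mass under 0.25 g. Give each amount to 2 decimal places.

gellan gum 46.96 g; dipotassium phosphate 48.41 g; galactose 144.51 g; ammonium chloride 5.64 g

Scale factor relative to 1 L: 3.64.
gellan gum: 12.9 g/L × 3.64 L = 46.96 g
dipotassium phosphate: 13.3 g/L × 3.64 L = 48.41 g
galactose: 39.7 g/L × 3.64 L = 144.51 g
ammonium chloride: 1.55 g/L × 3.64 L = 5.64 g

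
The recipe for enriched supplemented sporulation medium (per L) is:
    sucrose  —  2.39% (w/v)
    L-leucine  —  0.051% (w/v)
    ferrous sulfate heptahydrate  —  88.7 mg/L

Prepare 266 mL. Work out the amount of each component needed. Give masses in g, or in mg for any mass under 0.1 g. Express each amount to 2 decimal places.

Scale factor relative to 1 L: 0.266.
sucrose: 2.39% w/v = 23.9 g/L → 23.9 × 0.266 L = 6.36 g
L-leucine: 0.051 g per 100 mL × 266 mL ÷ 100 = 0.14 g
ferrous sulfate heptahydrate: 88.7 mg/L × 0.266 L = 23.59 mg

sucrose 6.36 g; L-leucine 0.14 g; ferrous sulfate heptahydrate 23.59 mg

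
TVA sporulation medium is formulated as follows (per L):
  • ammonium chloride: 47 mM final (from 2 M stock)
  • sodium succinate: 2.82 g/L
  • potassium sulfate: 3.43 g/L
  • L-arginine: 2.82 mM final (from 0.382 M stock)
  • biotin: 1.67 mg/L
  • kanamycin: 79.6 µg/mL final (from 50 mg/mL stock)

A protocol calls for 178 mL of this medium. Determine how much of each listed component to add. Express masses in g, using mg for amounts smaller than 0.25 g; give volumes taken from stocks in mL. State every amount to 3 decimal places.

Target volume = 178 mL = 0.178 L.
ammonium chloride: C1V1 = C2V2 → 47 mM × 178 mL ÷ 2000 mM = 4.183 mL
sodium succinate: 2.82 g/L × 0.178 L = 0.502 g
potassium sulfate: 3.43 g/L × 0.178 L = 0.611 g
L-arginine: V = C2·V2/C1 = 2.82 mM × 178 mL ÷ 382 mM = 1.314 mL
biotin: 1.67 mg/L × 0.178 L = 0.297 mg
kanamycin: dilute stock: 79.6 µg/mL × 178 mL ÷ 50000 µg/mL = 0.283 mL

ammonium chloride 4.183 mL; sodium succinate 0.502 g; potassium sulfate 0.611 g; L-arginine 1.314 mL; biotin 0.297 mg; kanamycin 0.283 mL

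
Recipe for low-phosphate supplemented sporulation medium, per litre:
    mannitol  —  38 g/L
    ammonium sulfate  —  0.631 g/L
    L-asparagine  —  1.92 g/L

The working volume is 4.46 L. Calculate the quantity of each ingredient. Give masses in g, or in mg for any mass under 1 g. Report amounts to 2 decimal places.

Working volume: 4.46 L.
mannitol: 38 g/L × 4.46 L = 169.48 g
ammonium sulfate: 0.631 g/L × 4.46 L = 2.81 g
L-asparagine: 1.92 g/L × 4.46 L = 8.56 g

mannitol 169.48 g; ammonium sulfate 2.81 g; L-asparagine 8.56 g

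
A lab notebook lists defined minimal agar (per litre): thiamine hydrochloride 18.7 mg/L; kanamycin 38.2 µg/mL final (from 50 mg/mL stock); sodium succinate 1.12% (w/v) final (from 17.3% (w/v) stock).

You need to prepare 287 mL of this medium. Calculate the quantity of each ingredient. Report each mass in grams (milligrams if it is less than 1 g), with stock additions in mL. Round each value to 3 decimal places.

Scale factor relative to 1 L: 0.287.
thiamine hydrochloride: 18.7 mg/L × 0.287 L = 5.367 mg
kanamycin: C1V1 = C2V2 → 38.2 µg/mL × 287 mL ÷ 50000 µg/mL = 0.219 mL
sodium succinate: V = C2·V2/C1 = 1.12% ÷ 17.3% × 287 mL = 18.580 mL

thiamine hydrochloride 5.367 mg; kanamycin 0.219 mL; sodium succinate 18.580 mL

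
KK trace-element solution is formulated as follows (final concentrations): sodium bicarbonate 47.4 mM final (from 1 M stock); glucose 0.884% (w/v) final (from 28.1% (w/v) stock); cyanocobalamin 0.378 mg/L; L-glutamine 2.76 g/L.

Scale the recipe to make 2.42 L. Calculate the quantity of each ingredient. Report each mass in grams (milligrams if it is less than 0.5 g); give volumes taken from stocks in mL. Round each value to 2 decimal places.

Working volume: 2.42 L.
sodium bicarbonate: dilute stock: 47.4 mM × 2420 mL ÷ 1000 mM = 114.71 mL
glucose: V = C2·V2/C1 = 0.884% ÷ 28.1% × 2420 mL = 76.13 mL
cyanocobalamin: 0.378 mg/L × 2.42 L = 0.91 mg
L-glutamine: 2.76 g/L × 2.42 L = 6.68 g

sodium bicarbonate 114.71 mL; glucose 76.13 mL; cyanocobalamin 0.91 mg; L-glutamine 6.68 g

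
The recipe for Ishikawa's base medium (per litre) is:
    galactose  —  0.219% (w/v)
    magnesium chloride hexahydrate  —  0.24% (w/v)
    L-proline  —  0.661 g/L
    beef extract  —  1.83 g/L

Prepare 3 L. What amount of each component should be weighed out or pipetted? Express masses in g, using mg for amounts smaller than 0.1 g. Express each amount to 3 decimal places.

Working volume: 3 L.
galactose: 0.219 g per 100 mL × 3000 mL ÷ 100 = 6.570 g
magnesium chloride hexahydrate: 0.24 g per 100 mL × 3000 mL ÷ 100 = 7.200 g
L-proline: 0.661 g/L × 3 L = 1.983 g
beef extract: 1.83 g/L × 3 L = 5.490 g

galactose 6.570 g; magnesium chloride hexahydrate 7.200 g; L-proline 1.983 g; beef extract 5.490 g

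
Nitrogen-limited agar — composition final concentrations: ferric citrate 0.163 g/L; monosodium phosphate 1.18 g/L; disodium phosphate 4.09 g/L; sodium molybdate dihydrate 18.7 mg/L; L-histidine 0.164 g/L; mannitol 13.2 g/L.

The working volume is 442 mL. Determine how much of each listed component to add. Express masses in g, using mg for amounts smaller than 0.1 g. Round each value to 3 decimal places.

Working volume: 442 mL = 0.442 L.
ferric citrate: 0.163 g/L × 0.442 L = 0.072046 g = 72.046 mg
monosodium phosphate: 1.18 g/L × 0.442 L = 0.522 g
disodium phosphate: 4.09 g/L × 0.442 L = 1.808 g
sodium molybdate dihydrate: 18.7 mg/L × 0.442 L = 8.265 mg
L-histidine: 0.164 g/L × 0.442 L = 0.072488 g = 72.488 mg
mannitol: 13.2 g/L × 0.442 L = 5.834 g

ferric citrate 72.046 mg; monosodium phosphate 0.522 g; disodium phosphate 1.808 g; sodium molybdate dihydrate 8.265 mg; L-histidine 72.488 mg; mannitol 5.834 g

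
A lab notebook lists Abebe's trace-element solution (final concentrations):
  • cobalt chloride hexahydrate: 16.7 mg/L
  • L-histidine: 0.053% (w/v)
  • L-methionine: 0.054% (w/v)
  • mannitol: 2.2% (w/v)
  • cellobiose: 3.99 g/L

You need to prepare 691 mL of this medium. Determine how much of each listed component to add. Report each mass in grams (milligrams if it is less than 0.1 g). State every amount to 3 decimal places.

Working volume: 691 mL = 0.691 L.
cobalt chloride hexahydrate: 16.7 mg/L × 0.691 L = 11.540 mg
L-histidine: 0.053% w/v = 0.53 g/L → 0.53 × 0.691 L = 0.366 g
L-methionine: 0.054 g per 100 mL × 691 mL ÷ 100 = 0.373 g
mannitol: 2.2 g per 100 mL × 691 mL ÷ 100 = 15.202 g
cellobiose: 3.99 g/L × 0.691 L = 2.757 g

cobalt chloride hexahydrate 11.540 mg; L-histidine 0.366 g; L-methionine 0.373 g; mannitol 15.202 g; cellobiose 2.757 g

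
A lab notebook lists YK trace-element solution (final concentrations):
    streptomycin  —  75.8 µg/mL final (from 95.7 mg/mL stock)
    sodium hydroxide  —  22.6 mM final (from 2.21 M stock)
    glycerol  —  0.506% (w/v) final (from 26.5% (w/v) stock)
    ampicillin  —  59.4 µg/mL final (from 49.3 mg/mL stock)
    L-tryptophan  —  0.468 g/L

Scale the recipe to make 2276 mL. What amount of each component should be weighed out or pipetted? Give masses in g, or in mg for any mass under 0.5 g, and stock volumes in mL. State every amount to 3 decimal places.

streptomycin 1.803 mL; sodium hydroxide 23.275 mL; glycerol 43.459 mL; ampicillin 2.742 mL; L-tryptophan 1.065 g

Working volume: 2276 mL = 2.276 L.
streptomycin: dilute stock: 75.8 µg/mL × 2276 mL ÷ 95700 µg/mL = 1.803 mL
sodium hydroxide: C1V1 = C2V2 → 22.6 mM × 2276 mL ÷ 2210 mM = 23.275 mL
glycerol: V = C2·V2/C1 = 0.506% ÷ 26.5% × 2276 mL = 43.459 mL
ampicillin: C1V1 = C2V2 → 59.4 µg/mL × 2276 mL ÷ 49300 µg/mL = 2.742 mL
L-tryptophan: 0.468 g/L × 2.276 L = 1.065 g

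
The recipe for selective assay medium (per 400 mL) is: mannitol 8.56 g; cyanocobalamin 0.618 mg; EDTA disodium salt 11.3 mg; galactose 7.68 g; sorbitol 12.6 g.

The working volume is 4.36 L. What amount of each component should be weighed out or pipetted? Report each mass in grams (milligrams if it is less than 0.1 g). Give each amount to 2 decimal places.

mannitol 93.30 g; cyanocobalamin 6.74 mg; EDTA disodium salt 0.12 g; galactose 83.71 g; sorbitol 137.34 g

Scale factor = 4360 mL / 400 mL = 10.9.
mannitol: 8.56 g × (4360 mL / 400 mL) = 93.30 g
cyanocobalamin: 0.618 mg × (4360 mL / 400 mL) = 6.74 mg
EDTA disodium salt: 11.3 mg × (4360 mL / 400 mL) = 123.17 mg = 0.12 g
galactose: 7.68 g × (4360 mL / 400 mL) = 83.71 g
sorbitol: 12.6 g × (4360 mL / 400 mL) = 137.34 g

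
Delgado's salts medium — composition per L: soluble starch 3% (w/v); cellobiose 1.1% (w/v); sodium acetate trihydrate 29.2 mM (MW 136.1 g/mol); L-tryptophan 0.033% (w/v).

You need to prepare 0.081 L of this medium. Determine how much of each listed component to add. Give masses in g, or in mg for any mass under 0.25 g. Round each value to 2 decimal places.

soluble starch 2.43 g; cellobiose 0.89 g; sodium acetate trihydrate 0.32 g; L-tryptophan 26.73 mg

Working volume: 0.081 L.
soluble starch: 3% w/v = 30 g/L → 30 × 0.081 L = 2.43 g
cellobiose: 1.1 g per 100 mL × 81 mL ÷ 100 = 0.89 g
sodium acetate trihydrate: 29.2 mmol/L × 136.1 g/mol × 0.081 L ÷ 1000 = 0.32 g
L-tryptophan: 0.033 g per 100 mL × 81 mL ÷ 100 = 0.02673 g = 26.73 mg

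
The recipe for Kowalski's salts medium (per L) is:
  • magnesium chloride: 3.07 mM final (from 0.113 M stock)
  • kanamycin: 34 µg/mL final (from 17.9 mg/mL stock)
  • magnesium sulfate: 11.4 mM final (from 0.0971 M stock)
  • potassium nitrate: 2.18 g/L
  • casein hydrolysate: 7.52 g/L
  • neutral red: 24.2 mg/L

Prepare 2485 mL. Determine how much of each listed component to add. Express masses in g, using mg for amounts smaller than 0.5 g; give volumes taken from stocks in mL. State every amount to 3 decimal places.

magnesium chloride 67.513 mL; kanamycin 4.720 mL; magnesium sulfate 291.751 mL; potassium nitrate 5.417 g; casein hydrolysate 18.687 g; neutral red 60.137 mg

Target volume = 2485 mL = 2.485 L.
magnesium chloride: C1V1 = C2V2 → 3.07 mM × 2485 mL ÷ 113 mM = 67.513 mL
kanamycin: C1V1 = C2V2 → 34 µg/mL × 2485 mL ÷ 17900 µg/mL = 4.720 mL
magnesium sulfate: dilute stock: 11.4 mM × 2485 mL ÷ 97.1 mM = 291.751 mL
potassium nitrate: 2.18 g/L × 2.485 L = 5.417 g
casein hydrolysate: 7.52 g/L × 2.485 L = 18.687 g
neutral red: 24.2 mg/L × 2.485 L = 60.137 mg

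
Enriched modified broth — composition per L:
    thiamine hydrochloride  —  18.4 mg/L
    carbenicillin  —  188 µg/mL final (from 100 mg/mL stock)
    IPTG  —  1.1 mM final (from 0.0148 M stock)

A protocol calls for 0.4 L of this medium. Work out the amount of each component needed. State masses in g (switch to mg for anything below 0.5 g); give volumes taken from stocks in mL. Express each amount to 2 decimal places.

thiamine hydrochloride 7.36 mg; carbenicillin 0.75 mL; IPTG 29.73 mL

Working volume: 0.4 L.
thiamine hydrochloride: 18.4 mg/L × 0.4 L = 7.36 mg
carbenicillin: C1V1 = C2V2 → 188 µg/mL × 400 mL ÷ 100000 µg/mL = 0.75 mL
IPTG: dilute stock: 1.1 mM × 400 mL ÷ 14.8 mM = 29.73 mL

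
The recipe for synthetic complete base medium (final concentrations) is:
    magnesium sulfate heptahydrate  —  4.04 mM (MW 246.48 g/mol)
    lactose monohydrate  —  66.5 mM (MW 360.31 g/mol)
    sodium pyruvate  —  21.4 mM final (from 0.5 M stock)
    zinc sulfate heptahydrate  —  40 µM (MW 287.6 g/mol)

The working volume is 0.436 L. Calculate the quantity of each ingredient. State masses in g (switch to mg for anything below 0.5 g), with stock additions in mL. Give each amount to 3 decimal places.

Working volume: 0.436 L.
magnesium sulfate heptahydrate: 4.04 mmol/L × 246.48 mg/mmol × 0.436 L = 434.160 mg
lactose monohydrate: 66.5 mmol/L × 360.31 g/mol × 0.436 L ÷ 1000 = 10.447 g
sodium pyruvate: dilute stock: 21.4 mM × 436 mL ÷ 500 mM = 18.661 mL
zinc sulfate heptahydrate: 40 µmol/L × 287.6 g/mol × 0.436 L ÷ 1000 = 5.016 mg

magnesium sulfate heptahydrate 434.160 mg; lactose monohydrate 10.447 g; sodium pyruvate 18.661 mL; zinc sulfate heptahydrate 5.016 mg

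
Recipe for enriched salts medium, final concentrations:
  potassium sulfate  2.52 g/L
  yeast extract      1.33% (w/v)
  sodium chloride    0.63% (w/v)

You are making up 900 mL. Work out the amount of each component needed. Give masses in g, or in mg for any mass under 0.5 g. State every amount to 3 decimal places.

potassium sulfate 2.268 g; yeast extract 11.970 g; sodium chloride 5.670 g

Scale factor relative to 1 L: 0.9.
potassium sulfate: 2.52 g/L × 0.9 L = 2.268 g
yeast extract: 1.33% w/v = 13.3 g/L → 13.3 × 0.9 L = 11.970 g
sodium chloride: 0.63% w/v = 6.3 g/L → 6.3 × 0.9 L = 5.670 g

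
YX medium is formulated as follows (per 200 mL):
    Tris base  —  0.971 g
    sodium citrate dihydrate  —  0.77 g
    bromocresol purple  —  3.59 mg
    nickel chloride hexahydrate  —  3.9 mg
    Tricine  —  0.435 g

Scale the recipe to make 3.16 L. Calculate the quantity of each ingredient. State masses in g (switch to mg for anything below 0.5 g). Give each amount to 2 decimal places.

Ratio of target to recipe volume: 3160 / 200 = 15.8.
Tris base: 0.971 g × (3160 mL / 200 mL) = 15.34 g
sodium citrate dihydrate: 0.77 g × (3160 mL / 200 mL) = 12.17 g
bromocresol purple: 3.59 mg × (3160 mL / 200 mL) = 56.72 mg
nickel chloride hexahydrate: 3.9 mg × (3160 mL / 200 mL) = 61.62 mg
Tricine: 0.435 g × (3160 mL / 200 mL) = 6.87 g

Tris base 15.34 g; sodium citrate dihydrate 12.17 g; bromocresol purple 56.72 mg; nickel chloride hexahydrate 61.62 mg; Tricine 6.87 g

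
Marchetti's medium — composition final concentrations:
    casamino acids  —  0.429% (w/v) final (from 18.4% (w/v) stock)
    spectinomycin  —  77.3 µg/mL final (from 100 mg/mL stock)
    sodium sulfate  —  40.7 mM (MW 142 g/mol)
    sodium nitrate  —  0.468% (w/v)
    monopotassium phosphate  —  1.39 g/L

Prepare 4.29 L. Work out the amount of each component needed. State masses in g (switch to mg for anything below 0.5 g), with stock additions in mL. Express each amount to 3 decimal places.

Scale factor relative to 1 L: 4.29.
casamino acids: V = C2·V2/C1 = 0.429% ÷ 18.4% × 4290 mL = 100.022 mL
spectinomycin: V = C2·V2/C1 = 77.3 µg/mL × 4290 mL ÷ 100000 µg/mL = 3.316 mL
sodium sulfate: 40.7 mmol/L × 142 g/mol × 4.29 L ÷ 1000 = 24.794 g
sodium nitrate: 0.468 g per 100 mL × 4290 mL ÷ 100 = 20.077 g
monopotassium phosphate: 1.39 g/L × 4.29 L = 5.963 g

casamino acids 100.022 mL; spectinomycin 3.316 mL; sodium sulfate 24.794 g; sodium nitrate 20.077 g; monopotassium phosphate 5.963 g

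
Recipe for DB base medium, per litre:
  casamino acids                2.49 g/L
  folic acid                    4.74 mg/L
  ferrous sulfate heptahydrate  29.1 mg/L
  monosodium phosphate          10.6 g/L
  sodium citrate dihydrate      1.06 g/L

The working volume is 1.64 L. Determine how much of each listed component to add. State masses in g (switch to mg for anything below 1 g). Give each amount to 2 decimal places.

casamino acids 4.08 g; folic acid 7.77 mg; ferrous sulfate heptahydrate 47.72 mg; monosodium phosphate 17.38 g; sodium citrate dihydrate 1.74 g

Working volume: 1.64 L.
casamino acids: 2.49 g/L × 1.64 L = 4.08 g
folic acid: 4.74 mg/L × 1.64 L = 7.77 mg
ferrous sulfate heptahydrate: 29.1 mg/L × 1.64 L = 47.72 mg
monosodium phosphate: 10.6 g/L × 1.64 L = 17.38 g
sodium citrate dihydrate: 1.06 g/L × 1.64 L = 1.74 g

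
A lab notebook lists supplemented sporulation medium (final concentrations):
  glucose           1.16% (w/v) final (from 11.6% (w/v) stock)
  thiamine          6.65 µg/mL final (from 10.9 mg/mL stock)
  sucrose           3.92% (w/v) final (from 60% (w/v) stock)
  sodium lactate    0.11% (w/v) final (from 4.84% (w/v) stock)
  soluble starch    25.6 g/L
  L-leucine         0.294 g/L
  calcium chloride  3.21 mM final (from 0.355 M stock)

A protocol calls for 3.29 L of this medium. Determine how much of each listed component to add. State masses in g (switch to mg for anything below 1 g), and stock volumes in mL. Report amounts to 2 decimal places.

glucose 329.00 mL; thiamine 2.01 mL; sucrose 214.95 mL; sodium lactate 74.77 mL; soluble starch 84.22 g; L-leucine 967.26 mg; calcium chloride 29.75 mL

Working volume: 3.29 L.
glucose: C1V1 = C2V2 → 1.16% ÷ 11.6% × 3290 mL = 329.00 mL
thiamine: C1V1 = C2V2 → 6.65 µg/mL × 3290 mL ÷ 10900 µg/mL = 2.01 mL
sucrose: V = C2·V2/C1 = 3.92% ÷ 60% × 3290 mL = 214.95 mL
sodium lactate: C1V1 = C2V2 → 0.11% ÷ 4.84% × 3290 mL = 74.77 mL
soluble starch: 25.6 g/L × 3.29 L = 84.22 g
L-leucine: 0.294 g/L × 3.29 L = 0.96726 g = 967.26 mg
calcium chloride: dilute stock: 3.21 mM × 3290 mL ÷ 355 mM = 29.75 mL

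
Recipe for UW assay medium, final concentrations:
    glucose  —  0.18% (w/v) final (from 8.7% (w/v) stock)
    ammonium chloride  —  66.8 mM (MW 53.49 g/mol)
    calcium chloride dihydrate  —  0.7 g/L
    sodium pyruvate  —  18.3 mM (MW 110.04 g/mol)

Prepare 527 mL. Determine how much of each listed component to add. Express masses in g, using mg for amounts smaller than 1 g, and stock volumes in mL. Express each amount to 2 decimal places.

Working volume: 527 mL = 0.527 L.
glucose: dilute stock: 0.18% ÷ 8.7% × 527 mL = 10.90 mL
ammonium chloride: 66.8 mmol/L × 53.49 g/mol × 0.527 L ÷ 1000 = 1.88 g
calcium chloride dihydrate: 0.7 g/L × 0.527 L = 0.3689 g = 368.90 mg
sodium pyruvate: 18.3 mmol/L × 110.04 g/mol × 0.527 L ÷ 1000 = 1.06 g

glucose 10.90 mL; ammonium chloride 1.88 g; calcium chloride dihydrate 368.90 mg; sodium pyruvate 1.06 g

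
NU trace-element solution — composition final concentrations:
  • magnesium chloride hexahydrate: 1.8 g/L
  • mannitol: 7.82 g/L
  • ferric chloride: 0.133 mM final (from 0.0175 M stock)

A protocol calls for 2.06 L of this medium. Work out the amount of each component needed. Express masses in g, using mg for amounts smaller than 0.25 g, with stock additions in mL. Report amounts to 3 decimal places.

magnesium chloride hexahydrate 3.708 g; mannitol 16.109 g; ferric chloride 15.656 mL

Scale factor relative to 1 L: 2.06.
magnesium chloride hexahydrate: 1.8 g/L × 2.06 L = 3.708 g
mannitol: 7.82 g/L × 2.06 L = 16.109 g
ferric chloride: C1V1 = C2V2 → 0.133 mM × 2060 mL ÷ 17.5 mM = 15.656 mL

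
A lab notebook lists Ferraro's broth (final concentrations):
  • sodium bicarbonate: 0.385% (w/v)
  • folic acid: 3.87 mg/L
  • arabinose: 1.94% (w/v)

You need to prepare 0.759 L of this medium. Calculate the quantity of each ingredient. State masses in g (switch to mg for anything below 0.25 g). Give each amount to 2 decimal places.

sodium bicarbonate 2.92 g; folic acid 2.94 mg; arabinose 14.72 g

Working volume: 0.759 L.
sodium bicarbonate: 0.385% w/v = 3.85 g/L → 3.85 × 0.759 L = 2.92 g
folic acid: 3.87 mg/L × 0.759 L = 2.94 mg
arabinose: 1.94 g per 100 mL × 759 mL ÷ 100 = 14.72 g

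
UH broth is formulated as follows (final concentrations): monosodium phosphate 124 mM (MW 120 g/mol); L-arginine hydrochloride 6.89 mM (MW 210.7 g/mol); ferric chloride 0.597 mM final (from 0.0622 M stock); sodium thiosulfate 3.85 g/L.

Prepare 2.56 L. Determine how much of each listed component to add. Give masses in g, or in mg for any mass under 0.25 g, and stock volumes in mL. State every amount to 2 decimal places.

Working volume: 2.56 L.
monosodium phosphate: 124 mmol/L × 120 g/mol × 2.56 L ÷ 1000 = 38.09 g
L-arginine hydrochloride: 6.89 mmol/L × 210.7 g/mol × 2.56 L ÷ 1000 = 3.72 g
ferric chloride: C1V1 = C2V2 → 0.597 mM × 2560 mL ÷ 62.2 mM = 24.57 mL
sodium thiosulfate: 3.85 g/L × 2.56 L = 9.86 g

monosodium phosphate 38.09 g; L-arginine hydrochloride 3.72 g; ferric chloride 24.57 mL; sodium thiosulfate 9.86 g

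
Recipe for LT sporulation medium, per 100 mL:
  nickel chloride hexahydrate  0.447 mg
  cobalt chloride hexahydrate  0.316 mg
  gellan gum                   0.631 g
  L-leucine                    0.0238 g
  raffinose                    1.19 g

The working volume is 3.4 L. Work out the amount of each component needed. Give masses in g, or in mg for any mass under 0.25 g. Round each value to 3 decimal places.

nickel chloride hexahydrate 15.198 mg; cobalt chloride hexahydrate 10.744 mg; gellan gum 21.454 g; L-leucine 0.809 g; raffinose 40.460 g

Scale factor = 3400 mL / 100 mL = 34.
nickel chloride hexahydrate: 0.447 mg × (3400 mL / 100 mL) = 15.198 mg
cobalt chloride hexahydrate: 0.316 mg × (3400 mL / 100 mL) = 10.744 mg
gellan gum: 0.631 g × (3400 mL / 100 mL) = 21.454 g
L-leucine: 0.0238 g × (3400 mL / 100 mL) = 0.809 g
raffinose: 1.19 g × (3400 mL / 100 mL) = 40.460 g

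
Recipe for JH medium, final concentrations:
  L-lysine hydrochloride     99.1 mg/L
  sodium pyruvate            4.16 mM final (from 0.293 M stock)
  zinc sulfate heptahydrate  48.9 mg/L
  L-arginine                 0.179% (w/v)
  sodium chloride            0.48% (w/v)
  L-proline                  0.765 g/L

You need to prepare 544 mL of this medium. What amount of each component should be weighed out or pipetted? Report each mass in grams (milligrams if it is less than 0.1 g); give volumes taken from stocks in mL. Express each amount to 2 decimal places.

Working volume: 544 mL = 0.544 L.
L-lysine hydrochloride: 99.1 mg/L × 0.544 L = 53.91 mg
sodium pyruvate: C1V1 = C2V2 → 4.16 mM × 544 mL ÷ 293 mM = 7.72 mL
zinc sulfate heptahydrate: 48.9 mg/L × 0.544 L = 26.60 mg
L-arginine: 0.179% w/v = 1.79 g/L → 1.79 × 0.544 L = 0.97 g
sodium chloride: 0.48 g per 100 mL × 544 mL ÷ 100 = 2.61 g
L-proline: 0.765 g/L × 0.544 L = 0.42 g

L-lysine hydrochloride 53.91 mg; sodium pyruvate 7.72 mL; zinc sulfate heptahydrate 26.60 mg; L-arginine 0.97 g; sodium chloride 2.61 g; L-proline 0.42 g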